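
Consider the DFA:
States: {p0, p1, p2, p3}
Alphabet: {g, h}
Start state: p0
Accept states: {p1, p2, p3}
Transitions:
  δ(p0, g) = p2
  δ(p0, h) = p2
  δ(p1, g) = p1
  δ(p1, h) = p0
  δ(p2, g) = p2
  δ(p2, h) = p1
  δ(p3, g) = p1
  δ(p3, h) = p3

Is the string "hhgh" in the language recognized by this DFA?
Processing string "hhgh":
  p0 --h--> p2
  p2 --h--> p1
  p1 --g--> p1
  p1 --h--> p0
Final state: p0
Accept states: {p1, p2, p3}
No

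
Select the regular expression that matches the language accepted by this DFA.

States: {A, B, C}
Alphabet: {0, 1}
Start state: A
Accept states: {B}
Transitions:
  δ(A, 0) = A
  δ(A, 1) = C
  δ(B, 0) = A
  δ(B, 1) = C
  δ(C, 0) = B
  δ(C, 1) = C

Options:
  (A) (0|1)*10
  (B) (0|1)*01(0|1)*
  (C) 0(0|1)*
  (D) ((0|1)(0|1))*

Check each option against the DFA on short strings; one disagreement eliminates an option:
  (A) (0|1)*10: agrees with the DFA on every string of length ≤ 6
  (B) (0|1)*01(0|1)*: on '01' the DFA goes A → A → C and rejects (C ∉ Accept), but the regex matches it → eliminate
  (C) 0(0|1)*: on '0' the DFA goes A → A and rejects (A ∉ Accept), but the regex matches it → eliminate
  (D) ((0|1)(0|1))*: on ε the DFA stays in A and rejects (A ∉ Accept), but the regex matches it → eliminate
Only (A) is consistent with the DFA.
(A) (0|1)*10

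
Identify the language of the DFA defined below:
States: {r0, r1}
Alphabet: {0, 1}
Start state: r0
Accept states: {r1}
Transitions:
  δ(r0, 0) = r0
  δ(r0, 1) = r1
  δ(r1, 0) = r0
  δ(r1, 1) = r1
Testing a few strings:
  '0' → reject
  '1' → accept
  '000' → reject
  '110' → reject
State roles: r0=last symbol not 1; r1=last symbol is 1
All binary strings ending with 1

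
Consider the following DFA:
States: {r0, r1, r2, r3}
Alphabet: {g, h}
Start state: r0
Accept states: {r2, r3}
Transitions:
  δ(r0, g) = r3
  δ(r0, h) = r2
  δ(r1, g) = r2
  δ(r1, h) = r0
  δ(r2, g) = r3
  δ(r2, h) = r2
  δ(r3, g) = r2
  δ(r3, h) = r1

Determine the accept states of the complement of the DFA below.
Complement accept states = All states \ Original accept states
= {r0, r1, r2, r3} \ {r2, r3}
{r0, r1}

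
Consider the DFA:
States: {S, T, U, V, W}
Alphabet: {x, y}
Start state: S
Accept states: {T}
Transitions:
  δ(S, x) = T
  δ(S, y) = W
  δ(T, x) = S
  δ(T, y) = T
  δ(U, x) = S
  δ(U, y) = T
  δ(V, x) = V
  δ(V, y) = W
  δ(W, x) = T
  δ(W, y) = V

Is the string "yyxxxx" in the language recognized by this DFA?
Processing string "yyxxxx":
  S --y--> W
  W --y--> V
  V --x--> V
  V --x--> V
  V --x--> V
  V --x--> V
Final state: V
Accept states: {T}
No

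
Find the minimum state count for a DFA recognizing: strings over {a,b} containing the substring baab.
By Myhill–Nerode, count the distinguishable equivalence classes: 5 classes — one per longest suffix of the input that is a prefix of 'baab' (lengths 0 through 3), plus an absorbing 'already seen baab' class.
5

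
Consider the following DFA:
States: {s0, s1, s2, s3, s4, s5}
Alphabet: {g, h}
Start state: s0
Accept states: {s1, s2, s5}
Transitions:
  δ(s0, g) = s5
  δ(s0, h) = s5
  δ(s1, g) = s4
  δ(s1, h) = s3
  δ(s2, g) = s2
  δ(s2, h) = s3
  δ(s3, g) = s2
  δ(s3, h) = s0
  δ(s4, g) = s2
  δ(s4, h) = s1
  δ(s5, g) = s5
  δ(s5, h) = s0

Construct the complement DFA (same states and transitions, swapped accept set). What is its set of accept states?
Complement accept states = All states \ Original accept states
= {s0, s1, s2, s3, s4, s5} \ {s1, s2, s5}
{s0, s3, s4}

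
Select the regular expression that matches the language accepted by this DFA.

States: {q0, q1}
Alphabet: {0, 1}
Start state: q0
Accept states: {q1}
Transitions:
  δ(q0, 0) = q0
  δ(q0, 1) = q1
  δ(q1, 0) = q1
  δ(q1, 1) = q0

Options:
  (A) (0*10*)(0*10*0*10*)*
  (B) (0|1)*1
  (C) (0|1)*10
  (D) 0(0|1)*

Check each option against the DFA on short strings; one disagreement eliminates an option:
  (A) (0*10*)(0*10*0*10*)*: agrees with the DFA on every string of length ≤ 6
  (B) (0|1)*1: on '10' the DFA goes q0 → q1 → q1 and accepts (q1 ∈ Accept), but the regex does not match it → eliminate
  (C) (0|1)*10: on '1' the DFA goes q0 → q1 and accepts (q1 ∈ Accept), but the regex does not match it → eliminate
  (D) 0(0|1)*: on '0' the DFA goes q0 → q0 and rejects (q0 ∉ Accept), but the regex matches it → eliminate
Only (A) is consistent with the DFA.
(A) (0*10*)(0*10*0*10*)*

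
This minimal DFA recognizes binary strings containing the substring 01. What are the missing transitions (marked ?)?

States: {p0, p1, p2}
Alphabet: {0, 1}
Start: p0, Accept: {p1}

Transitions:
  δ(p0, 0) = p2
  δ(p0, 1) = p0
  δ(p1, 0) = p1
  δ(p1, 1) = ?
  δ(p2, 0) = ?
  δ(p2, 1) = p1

From the language and accept set, identify what each state tracks — p0: no 0 seen yet; p1: substring 01 seen; p2: seen a 0, waiting for 1.
Each missing δ(q, a) is the state matching the new tracked value after reading a.
δ(p1, 1) = p1; δ(p2, 0) = p2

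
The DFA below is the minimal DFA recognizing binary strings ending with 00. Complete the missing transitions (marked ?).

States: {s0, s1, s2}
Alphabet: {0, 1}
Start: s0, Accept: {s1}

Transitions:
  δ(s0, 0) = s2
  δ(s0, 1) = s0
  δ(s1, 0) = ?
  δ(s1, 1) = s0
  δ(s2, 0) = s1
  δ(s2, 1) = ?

From the language and accept set, identify what each state tracks — s0: last symbol not 0; s1: two trailing 0's; s2: one trailing 0.
Each missing δ(q, a) is the state matching the new tracked value after reading a.
δ(s1, 0) = s1; δ(s2, 1) = s0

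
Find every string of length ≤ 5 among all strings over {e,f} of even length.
ε, ee, ef, fe, ff, eeee, eeef, eefe, eeff, efee, efef, effe, efff, feee, feef, fefe, feff, ffee, ffef, fffe, ffff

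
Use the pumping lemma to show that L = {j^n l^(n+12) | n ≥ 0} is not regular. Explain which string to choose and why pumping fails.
Assume L is regular with pumping length p. Idea: pumping the j-block breaks the fixed offset of 12.
Choose s = j^p l^(p+12) ∈ L. By the pumping lemma, s = xyz with |xy| ≤ p, |y| > 0, so y = j^k with k ≥ 1. Then xy²z = j^(p+k) l^(p+12). For this to be in L we would need p+12 = (p+k)+12, i.e. k = 0, contradicting k ≥ 1. So xy²z ∉ L.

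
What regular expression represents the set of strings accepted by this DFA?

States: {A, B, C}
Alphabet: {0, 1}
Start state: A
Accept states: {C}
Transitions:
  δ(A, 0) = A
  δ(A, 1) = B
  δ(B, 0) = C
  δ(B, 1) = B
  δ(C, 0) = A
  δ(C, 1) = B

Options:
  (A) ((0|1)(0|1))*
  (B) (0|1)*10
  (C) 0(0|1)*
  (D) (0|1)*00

Check each option against the DFA on short strings; one disagreement eliminates an option:
  (A) ((0|1)(0|1))*: on ε the DFA stays in A and rejects (A ∉ Accept), but the regex matches it → eliminate
  (B) (0|1)*10: agrees with the DFA on every string of length ≤ 6
  (C) 0(0|1)*: on '0' the DFA goes A → A and rejects (A ∉ Accept), but the regex matches it → eliminate
  (D) (0|1)*00: on '00' the DFA goes A → A → A and rejects (A ∉ Accept), but the regex matches it → eliminate
Only (B) is consistent with the DFA.
(B) (0|1)*10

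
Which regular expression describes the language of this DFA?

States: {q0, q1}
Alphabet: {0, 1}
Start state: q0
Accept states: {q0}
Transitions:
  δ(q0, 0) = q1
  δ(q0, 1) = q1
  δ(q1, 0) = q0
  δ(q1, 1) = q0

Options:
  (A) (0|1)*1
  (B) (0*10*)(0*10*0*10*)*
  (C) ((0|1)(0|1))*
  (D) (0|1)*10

Check each option against the DFA on short strings; one disagreement eliminates an option:
  (A) (0|1)*1: on ε the DFA stays in q0 and accepts (q0 ∈ Accept), but the regex does not match it → eliminate
  (B) (0*10*)(0*10*0*10*)*: on ε the DFA stays in q0 and accepts (q0 ∈ Accept), but the regex does not match it → eliminate
  (C) ((0|1)(0|1))*: agrees with the DFA on every string of length ≤ 6
  (D) (0|1)*10: on ε the DFA stays in q0 and accepts (q0 ∈ Accept), but the regex does not match it → eliminate
Only (C) is consistent with the DFA.
(C) ((0|1)(0|1))*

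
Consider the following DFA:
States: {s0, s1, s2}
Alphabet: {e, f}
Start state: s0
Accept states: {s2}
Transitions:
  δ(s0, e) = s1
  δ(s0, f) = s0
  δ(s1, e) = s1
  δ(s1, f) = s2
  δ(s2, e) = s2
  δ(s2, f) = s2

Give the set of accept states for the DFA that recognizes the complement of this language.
Complement accept states = All states \ Original accept states
= {s0, s1, s2} \ {s2}
{s0, s1}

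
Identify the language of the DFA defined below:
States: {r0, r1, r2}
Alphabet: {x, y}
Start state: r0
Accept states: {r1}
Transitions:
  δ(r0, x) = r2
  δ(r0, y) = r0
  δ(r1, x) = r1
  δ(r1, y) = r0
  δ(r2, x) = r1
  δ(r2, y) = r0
Testing a few strings:
  'xyyy' → reject
  'yxyx' → reject
  'yyyx' → reject
  'xxy' → reject
State roles: r0=last symbol not x; r1=two trailing x's; r2=one trailing x
All strings over {x,y} ending with xx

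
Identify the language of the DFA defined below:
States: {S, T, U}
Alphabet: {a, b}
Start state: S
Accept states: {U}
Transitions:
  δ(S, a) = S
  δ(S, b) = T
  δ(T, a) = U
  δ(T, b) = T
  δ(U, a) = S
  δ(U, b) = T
Testing a few strings:
  'a' → reject
  'b' → reject
  'baab' → reject
  'abab' → reject
State roles: S=no suffix match; T=one trailing b; U=suffix is ba
All strings over {a,b} ending with ba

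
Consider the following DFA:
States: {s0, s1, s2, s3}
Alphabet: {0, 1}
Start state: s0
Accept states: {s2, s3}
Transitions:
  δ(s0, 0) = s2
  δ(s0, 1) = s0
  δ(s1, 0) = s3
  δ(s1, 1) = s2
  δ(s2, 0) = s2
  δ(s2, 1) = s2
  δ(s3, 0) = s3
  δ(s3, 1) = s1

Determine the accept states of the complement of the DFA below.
Complement accept states = All states \ Original accept states
= {s0, s1, s2, s3} \ {s2, s3}
{s0, s1}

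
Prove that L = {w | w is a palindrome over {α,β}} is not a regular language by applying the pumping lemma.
Assume L is regular with pumping length p. Idea: pumping the leading α-block breaks the symmetry.
Choose s = α^p β α^p (a palindrome of length 2p+1 ≥ p). By the pumping lemma, s = xyz with |xy| ≤ p, |y| > 0, so y = α^k with k > 0 (xy lies entirely in the first α^p). Then xy²z = α^(p+k) β α^p, which is not a palindrome since p+k ≠ p.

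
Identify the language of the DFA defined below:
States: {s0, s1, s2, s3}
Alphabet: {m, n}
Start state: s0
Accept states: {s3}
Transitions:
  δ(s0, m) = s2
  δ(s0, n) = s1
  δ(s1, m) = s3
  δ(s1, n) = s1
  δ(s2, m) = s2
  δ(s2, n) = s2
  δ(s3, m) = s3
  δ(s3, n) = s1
Testing a few strings:
  'nm' → accept
  'm' → reject
  'nmnm' → accept
  'n' → reject
State roles: s0=no input read; s1=started with n, last symbol n; s2=started with m (dead); s3=started with n, last symbol m
All strings over {m,n} that start with n and end with m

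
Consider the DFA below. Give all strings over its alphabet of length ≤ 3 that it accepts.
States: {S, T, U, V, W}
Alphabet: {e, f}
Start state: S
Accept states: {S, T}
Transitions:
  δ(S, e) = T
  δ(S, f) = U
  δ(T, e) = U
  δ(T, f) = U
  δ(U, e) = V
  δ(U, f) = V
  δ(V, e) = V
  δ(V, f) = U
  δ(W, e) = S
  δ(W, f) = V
ε, e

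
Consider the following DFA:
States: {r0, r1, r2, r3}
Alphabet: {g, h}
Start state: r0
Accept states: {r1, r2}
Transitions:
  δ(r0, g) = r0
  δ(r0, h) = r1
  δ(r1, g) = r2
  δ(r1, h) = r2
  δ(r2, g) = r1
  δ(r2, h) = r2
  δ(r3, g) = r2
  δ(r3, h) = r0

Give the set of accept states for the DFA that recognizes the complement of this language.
Complement accept states = All states \ Original accept states
= {r0, r1, r2, r3} \ {r1, r2}
{r0, r3}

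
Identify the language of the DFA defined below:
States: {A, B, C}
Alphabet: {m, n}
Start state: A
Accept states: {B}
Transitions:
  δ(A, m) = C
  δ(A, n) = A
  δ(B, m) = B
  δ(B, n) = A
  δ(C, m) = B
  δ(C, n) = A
Testing a few strings:
  'm' → reject
  'nnnn' → reject
  'mnnn' → reject
  'nmn' → reject
State roles: A=last symbol not m; B=two trailing m's; C=one trailing m
All strings over {m,n} ending with mm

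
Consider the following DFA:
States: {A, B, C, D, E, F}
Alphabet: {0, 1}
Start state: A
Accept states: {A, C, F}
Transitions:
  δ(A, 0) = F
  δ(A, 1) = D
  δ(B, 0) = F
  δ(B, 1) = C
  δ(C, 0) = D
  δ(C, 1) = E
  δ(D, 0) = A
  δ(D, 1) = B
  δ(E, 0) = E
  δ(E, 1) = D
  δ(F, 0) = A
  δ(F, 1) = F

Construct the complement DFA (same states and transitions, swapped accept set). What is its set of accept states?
Complement accept states = All states \ Original accept states
= {A, B, C, D, E, F} \ {A, C, F}
{B, D, E}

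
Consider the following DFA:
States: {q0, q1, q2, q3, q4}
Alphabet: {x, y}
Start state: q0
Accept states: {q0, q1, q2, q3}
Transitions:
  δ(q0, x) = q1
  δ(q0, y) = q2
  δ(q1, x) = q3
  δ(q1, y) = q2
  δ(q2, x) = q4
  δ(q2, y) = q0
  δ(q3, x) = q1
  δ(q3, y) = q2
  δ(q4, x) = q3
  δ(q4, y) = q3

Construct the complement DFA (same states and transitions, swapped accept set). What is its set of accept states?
Complement accept states = All states \ Original accept states
= {q0, q1, q2, q3, q4} \ {q0, q1, q2, q3}
{q4}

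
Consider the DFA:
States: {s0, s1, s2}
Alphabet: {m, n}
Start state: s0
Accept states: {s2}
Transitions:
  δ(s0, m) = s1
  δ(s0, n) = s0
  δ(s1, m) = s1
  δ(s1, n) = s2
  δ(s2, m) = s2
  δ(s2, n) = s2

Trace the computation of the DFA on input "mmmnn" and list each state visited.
read 'm': s0 → s1
  read 'm': s1 → s1
  read 'm': s1 → s1
  read 'n': s1 → s2
  read 'n': s2 → s2
s0 -> s1 -> s1 -> s1 -> s2 -> s2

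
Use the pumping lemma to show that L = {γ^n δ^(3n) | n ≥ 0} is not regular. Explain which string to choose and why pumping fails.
Assume L is regular with pumping length p. Idea: pumping the γ-block breaks the 1:3 ratio.
Choose s = γ^p δ^(3p) (length 4p ≥ p). By the pumping lemma, s = xyz with |xy| ≤ p, |y| > 0, so y = γ^k with k ≥ 1. Then xy²z = γ^(p+k) δ^(3p). For this to be in L we would need 3p = 3(p+k), i.e. 3k = 0, contradicting k ≥ 1. So xy²z ∉ L.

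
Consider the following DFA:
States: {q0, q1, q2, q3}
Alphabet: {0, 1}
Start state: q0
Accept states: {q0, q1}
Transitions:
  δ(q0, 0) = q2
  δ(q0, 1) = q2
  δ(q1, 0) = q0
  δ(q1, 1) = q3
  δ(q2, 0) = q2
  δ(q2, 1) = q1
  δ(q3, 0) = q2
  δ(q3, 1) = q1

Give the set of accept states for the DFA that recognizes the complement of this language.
Complement accept states = All states \ Original accept states
= {q0, q1, q2, q3} \ {q0, q1}
{q2, q3}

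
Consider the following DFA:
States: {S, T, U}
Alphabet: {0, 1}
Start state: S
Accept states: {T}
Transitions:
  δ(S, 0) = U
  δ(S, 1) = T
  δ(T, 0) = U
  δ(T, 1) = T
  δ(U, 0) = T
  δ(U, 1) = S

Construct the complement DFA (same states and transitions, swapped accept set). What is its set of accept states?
Complement accept states = All states \ Original accept states
= {S, T, U} \ {T}
{S, U}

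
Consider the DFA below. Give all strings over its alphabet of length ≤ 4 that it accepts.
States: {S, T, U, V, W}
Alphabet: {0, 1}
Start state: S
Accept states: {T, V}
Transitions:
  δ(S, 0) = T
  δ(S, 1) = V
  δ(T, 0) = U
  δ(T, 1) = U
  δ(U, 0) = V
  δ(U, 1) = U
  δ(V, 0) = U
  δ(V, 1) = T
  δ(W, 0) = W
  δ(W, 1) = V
0, 1, 11, 000, 010, 100, 0001, 0010, 0101, 0110, 1001, 1010, 1100, 1110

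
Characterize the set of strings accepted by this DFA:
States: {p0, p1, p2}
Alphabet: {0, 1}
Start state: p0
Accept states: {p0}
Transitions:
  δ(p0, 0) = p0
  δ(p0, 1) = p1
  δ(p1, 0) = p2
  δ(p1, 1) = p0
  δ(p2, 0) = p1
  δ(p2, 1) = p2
Testing a few strings:
  '001' → reject
  '1' → reject
  '0' → accept
  '0110' → accept
State roles: p0=value ≡ 0 (mod 3); p1=value ≡ 1 (mod 3); p2=value ≡ 2 (mod 3)
All binary strings representing a multiple of 3 (read in base 2; leading zeros allowed and ε counts as 0)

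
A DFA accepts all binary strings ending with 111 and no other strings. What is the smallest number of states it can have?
By Myhill–Nerode, count the distinguishable equivalence classes: 4 classes — one per longest suffix of the input that is a prefix of '111' (lengths 0 through 3); only the length-3 class is accepting.
4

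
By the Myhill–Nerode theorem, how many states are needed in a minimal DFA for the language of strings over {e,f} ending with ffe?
By Myhill–Nerode, count the distinguishable equivalence classes: 4 classes — one per longest suffix of the input that is a prefix of 'ffe' (lengths 0 through 3); only the length-3 class is accepting.
4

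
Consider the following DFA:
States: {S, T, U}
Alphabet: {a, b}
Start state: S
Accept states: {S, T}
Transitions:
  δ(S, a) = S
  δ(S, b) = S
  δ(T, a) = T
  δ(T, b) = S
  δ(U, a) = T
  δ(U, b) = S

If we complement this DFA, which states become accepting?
Complement accept states = All states \ Original accept states
= {S, T, U} \ {S, T}
{U}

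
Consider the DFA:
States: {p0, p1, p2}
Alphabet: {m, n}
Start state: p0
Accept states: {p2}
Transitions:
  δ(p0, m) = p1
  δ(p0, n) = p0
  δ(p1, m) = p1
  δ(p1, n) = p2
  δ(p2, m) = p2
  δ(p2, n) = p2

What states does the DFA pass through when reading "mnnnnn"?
read 'm': p0 → p1
  read 'n': p1 → p2
  read 'n': p2 → p2
  read 'n': p2 → p2
  read 'n': p2 → p2
  read 'n': p2 → p2
p0 -> p1 -> p2 -> p2 -> p2 -> p2 -> p2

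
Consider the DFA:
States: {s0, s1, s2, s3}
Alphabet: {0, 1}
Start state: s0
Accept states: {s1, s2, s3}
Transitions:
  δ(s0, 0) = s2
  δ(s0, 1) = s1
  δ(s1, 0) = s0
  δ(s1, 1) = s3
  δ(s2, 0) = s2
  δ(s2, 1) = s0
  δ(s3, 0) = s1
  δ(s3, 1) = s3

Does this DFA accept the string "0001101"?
Processing string "0001101":
  s0 --0--> s2
  s2 --0--> s2
  s2 --0--> s2
  s2 --1--> s0
  s0 --1--> s1
  s1 --0--> s0
  s0 --1--> s1
Final state: s1
Accept states: {s1, s2, s3}
Yes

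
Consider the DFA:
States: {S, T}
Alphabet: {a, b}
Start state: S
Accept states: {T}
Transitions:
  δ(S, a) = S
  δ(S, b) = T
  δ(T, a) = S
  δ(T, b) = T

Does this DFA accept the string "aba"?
Processing string "aba":
  S --a--> S
  S --b--> T
  T --a--> S
Final state: S
Accept states: {T}
No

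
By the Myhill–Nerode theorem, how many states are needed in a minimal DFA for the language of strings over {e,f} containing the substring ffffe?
By Myhill–Nerode, count the distinguishable equivalence classes: 6 classes — one per longest suffix of the input that is a prefix of 'ffffe' (lengths 0 through 4), plus an absorbing 'already seen ffffe' class.
6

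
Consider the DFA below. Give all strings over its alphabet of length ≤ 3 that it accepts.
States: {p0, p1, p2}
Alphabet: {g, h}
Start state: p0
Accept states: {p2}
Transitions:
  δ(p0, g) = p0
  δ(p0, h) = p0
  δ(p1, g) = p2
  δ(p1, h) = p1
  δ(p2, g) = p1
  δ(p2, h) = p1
None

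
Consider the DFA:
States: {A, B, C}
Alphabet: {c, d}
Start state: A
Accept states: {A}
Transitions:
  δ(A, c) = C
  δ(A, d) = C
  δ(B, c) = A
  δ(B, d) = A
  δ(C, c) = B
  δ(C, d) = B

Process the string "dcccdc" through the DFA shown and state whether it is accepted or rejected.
Processing string "dcccdc":
  A --d--> C
  C --c--> B
  B --c--> A
  A --c--> C
  C --d--> B
  B --c--> A
Final state: A
Accept states: {A}
Yes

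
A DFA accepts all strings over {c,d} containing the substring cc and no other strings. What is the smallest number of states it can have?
By Myhill–Nerode, count the distinguishable equivalence classes: 3 classes — one per longest suffix of the input that is a prefix of 'cc' (lengths 0 through 1), plus an absorbing 'already seen cc' class.
3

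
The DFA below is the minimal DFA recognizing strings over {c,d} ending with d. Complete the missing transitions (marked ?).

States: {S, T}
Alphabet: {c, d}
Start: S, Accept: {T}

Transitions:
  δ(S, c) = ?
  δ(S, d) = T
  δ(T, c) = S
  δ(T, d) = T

From the language and accept set, identify what each state tracks — S: last symbol not d; T: last symbol is d.
Each missing δ(q, a) is the state matching the new tracked value after reading a.
δ(S, c) = S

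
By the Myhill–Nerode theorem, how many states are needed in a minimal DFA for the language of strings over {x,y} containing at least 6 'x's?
By Myhill–Nerode, count the distinguishable equivalence classes: 7 classes — having seen 0, 1, …, 5, or ≥6 copies of 'x'; any two classes i < j (j ≤ 6) are distinguished by the string x^(6−j), which takes class j to 6 copies (accepted) but leaves class i below 6 (rejected).
7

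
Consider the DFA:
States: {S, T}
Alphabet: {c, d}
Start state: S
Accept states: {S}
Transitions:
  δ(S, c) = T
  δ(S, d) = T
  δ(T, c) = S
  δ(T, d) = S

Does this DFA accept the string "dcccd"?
Processing string "dcccd":
  S --d--> T
  T --c--> S
  S --c--> T
  T --c--> S
  S --d--> T
Final state: T
Accept states: {S}
No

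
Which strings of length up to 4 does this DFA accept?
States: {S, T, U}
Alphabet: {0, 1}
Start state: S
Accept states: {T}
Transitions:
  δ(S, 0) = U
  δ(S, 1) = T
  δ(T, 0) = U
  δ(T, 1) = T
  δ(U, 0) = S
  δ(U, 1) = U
1, 11, 001, 111, 0011, 0101, 1001, 1111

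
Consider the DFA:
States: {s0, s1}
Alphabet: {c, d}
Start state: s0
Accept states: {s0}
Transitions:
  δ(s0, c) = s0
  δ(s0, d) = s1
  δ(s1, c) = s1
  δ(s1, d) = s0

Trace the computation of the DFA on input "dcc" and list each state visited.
read 'd': s0 → s1
  read 'c': s1 → s1
  read 'c': s1 → s1
s0 -> s1 -> s1 -> s1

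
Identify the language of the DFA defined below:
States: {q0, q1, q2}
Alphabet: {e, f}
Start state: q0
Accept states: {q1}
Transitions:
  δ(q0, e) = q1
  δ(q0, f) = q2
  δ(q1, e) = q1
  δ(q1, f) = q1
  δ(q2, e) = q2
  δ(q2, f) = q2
Testing a few strings:
  'ff' → reject
  'fe' → reject
  'eee' → accept
  'e' → accept
State roles: q0=no input read; q1=started with e; q2=started with f (dead)
All strings over {e,f} starting with e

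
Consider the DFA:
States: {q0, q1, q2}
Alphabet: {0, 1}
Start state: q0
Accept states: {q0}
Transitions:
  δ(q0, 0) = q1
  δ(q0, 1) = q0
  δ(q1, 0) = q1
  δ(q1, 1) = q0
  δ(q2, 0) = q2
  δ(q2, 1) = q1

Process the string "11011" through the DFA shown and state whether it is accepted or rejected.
Processing string "11011":
  q0 --1--> q0
  q0 --1--> q0
  q0 --0--> q1
  q1 --1--> q0
  q0 --1--> q0
Final state: q0
Accept states: {q0}
Yes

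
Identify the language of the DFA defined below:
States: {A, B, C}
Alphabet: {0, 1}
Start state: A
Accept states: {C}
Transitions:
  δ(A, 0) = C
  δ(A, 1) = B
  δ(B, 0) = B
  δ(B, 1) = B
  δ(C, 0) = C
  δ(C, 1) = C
Testing a few strings:
  '00' → accept
  '11' → reject
  '101' → reject
  '011' → accept
State roles: A=no input read; B=started with 1 (dead); C=started with 0
All binary strings starting with 0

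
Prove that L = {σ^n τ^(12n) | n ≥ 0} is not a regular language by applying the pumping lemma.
Assume L is regular with pumping length p. Idea: pumping the σ-block breaks the 1:12 ratio.
Choose s = σ^p τ^(12p) (length 13p ≥ p). By the pumping lemma, s = xyz with |xy| ≤ p, |y| > 0, so y = σ^k with k ≥ 1. Then xy²z = σ^(p+k) τ^(12p). For this to be in L we would need 12p = 12(p+k), i.e. 12k = 0, contradicting k ≥ 1. So xy²z ∉ L.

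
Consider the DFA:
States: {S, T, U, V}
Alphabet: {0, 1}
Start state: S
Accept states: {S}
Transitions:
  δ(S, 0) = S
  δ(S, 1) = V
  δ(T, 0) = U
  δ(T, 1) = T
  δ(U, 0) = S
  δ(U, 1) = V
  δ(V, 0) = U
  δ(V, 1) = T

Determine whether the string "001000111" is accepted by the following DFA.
Processing string "001000111":
  S --0--> S
  S --0--> S
  S --1--> V
  V --0--> U
  U --0--> S
  S --0--> S
  S --1--> V
  V --1--> T
  T --1--> T
Final state: T
Accept states: {S}
No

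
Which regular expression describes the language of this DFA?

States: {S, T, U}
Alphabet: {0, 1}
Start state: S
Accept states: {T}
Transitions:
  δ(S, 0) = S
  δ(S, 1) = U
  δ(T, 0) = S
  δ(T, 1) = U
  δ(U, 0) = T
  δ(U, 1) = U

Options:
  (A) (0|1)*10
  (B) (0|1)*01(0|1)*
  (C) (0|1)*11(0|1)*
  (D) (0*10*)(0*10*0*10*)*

Check each option against the DFA on short strings; one disagreement eliminates an option:
  (A) (0|1)*10: agrees with the DFA on every string of length ≤ 6
  (B) (0|1)*01(0|1)*: on '01' the DFA goes S → S → U and rejects (U ∉ Accept), but the regex matches it → eliminate
  (C) (0|1)*11(0|1)*: on '10' the DFA goes S → U → T and accepts (T ∈ Accept), but the regex does not match it → eliminate
  (D) (0*10*)(0*10*0*10*)*: on '1' the DFA goes S → U and rejects (U ∉ Accept), but the regex matches it → eliminate
Only (A) is consistent with the DFA.
(A) (0|1)*10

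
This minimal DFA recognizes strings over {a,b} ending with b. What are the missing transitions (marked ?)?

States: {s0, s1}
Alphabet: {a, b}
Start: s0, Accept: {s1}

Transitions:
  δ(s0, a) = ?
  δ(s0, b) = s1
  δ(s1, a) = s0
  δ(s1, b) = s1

From the language and accept set, identify what each state tracks — s0: last symbol not b; s1: last symbol is b.
Each missing δ(q, a) is the state matching the new tracked value after reading a.
δ(s0, a) = s0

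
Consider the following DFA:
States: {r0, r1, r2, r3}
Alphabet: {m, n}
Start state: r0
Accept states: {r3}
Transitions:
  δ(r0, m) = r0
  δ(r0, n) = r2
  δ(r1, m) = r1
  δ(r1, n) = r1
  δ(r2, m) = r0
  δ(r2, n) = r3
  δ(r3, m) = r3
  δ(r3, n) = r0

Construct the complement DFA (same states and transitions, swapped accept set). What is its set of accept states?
Complement accept states = All states \ Original accept states
= {r0, r1, r2, r3} \ {r3}
{r0, r1, r2}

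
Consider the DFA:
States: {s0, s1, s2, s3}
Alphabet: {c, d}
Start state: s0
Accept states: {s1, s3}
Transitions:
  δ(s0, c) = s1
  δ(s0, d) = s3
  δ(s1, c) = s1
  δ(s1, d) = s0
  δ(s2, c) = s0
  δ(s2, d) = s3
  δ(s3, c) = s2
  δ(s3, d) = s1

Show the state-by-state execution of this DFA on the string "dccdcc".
read 'd': s0 → s3
  read 'c': s3 → s2
  read 'c': s2 → s0
  read 'd': s0 → s3
  read 'c': s3 → s2
  read 'c': s2 → s0
s0 -> s3 -> s2 -> s0 -> s3 -> s2 -> s0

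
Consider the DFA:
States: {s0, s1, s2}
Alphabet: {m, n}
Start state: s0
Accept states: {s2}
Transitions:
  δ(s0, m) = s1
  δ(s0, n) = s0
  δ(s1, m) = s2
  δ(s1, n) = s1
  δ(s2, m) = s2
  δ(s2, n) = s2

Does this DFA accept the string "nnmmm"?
Processing string "nnmmm":
  s0 --n--> s0
  s0 --n--> s0
  s0 --m--> s1
  s1 --m--> s2
  s2 --m--> s2
Final state: s2
Accept states: {s2}
Yes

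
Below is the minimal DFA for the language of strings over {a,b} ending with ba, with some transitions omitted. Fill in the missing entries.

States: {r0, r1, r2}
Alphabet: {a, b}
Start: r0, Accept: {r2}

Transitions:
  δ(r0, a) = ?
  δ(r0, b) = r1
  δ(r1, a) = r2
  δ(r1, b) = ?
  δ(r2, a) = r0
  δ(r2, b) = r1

From the language and accept set, identify what each state tracks — r0: no suffix match; r1: one trailing b; r2: suffix is ba.
Each missing δ(q, a) is the state matching the new tracked value after reading a.
δ(r0, a) = r0; δ(r1, b) = r1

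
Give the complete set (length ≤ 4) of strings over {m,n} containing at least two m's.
mm, mmm, mmn, mnm, nmm, mmmm, mmmn, mmnm, mmnn, mnmm, mnmn, mnnm, nmmm, nmmn, nmnm, nnmm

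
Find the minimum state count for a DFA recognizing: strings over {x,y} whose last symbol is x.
By Myhill–Nerode, count the distinguishable equivalence classes: 2^1 = 2 classes — the DFA must remember the last 1 symbol read; every pair of distinct length-1 suffixes is distinguishable by some continuation.
2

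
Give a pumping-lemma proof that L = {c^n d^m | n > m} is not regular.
Assume L is regular with pumping length p. Idea: pumping down the c-block drops the c-count to at most the d-count.
Choose s = c^(p+1) d^p ∈ L (|s| = 2p+1 ≥ p). By the pumping lemma, s = xyz with |xy| ≤ p, |y| > 0, so y = c^k with k ≥ 1. Take i = 0: xz = c^(p+1−k) d^p. Since k ≥ 1, p+1−k ≤ p, so the number of c's is no longer strictly greater than the number of d's, hence xz ∉ L.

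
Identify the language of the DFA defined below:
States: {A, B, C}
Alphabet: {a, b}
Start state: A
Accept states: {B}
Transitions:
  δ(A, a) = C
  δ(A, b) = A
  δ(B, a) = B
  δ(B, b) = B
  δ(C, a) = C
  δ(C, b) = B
Testing a few strings:
  'a' → reject
  'aaa' → reject
  'ba' → reject
  'bbb' → reject
State roles: A=no a seen yet; B=substring ab seen; C=seen a a, waiting for b
All strings over {a,b} containing the substring ab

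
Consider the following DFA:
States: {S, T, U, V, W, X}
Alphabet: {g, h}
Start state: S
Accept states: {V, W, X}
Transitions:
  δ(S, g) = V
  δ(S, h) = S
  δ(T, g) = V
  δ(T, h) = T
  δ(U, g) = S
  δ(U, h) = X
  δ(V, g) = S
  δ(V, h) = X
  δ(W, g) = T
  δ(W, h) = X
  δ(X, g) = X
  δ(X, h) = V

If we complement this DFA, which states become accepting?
Complement accept states = All states \ Original accept states
= {S, T, U, V, W, X} \ {V, W, X}
{S, T, U}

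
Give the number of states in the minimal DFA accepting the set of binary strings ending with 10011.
By Myhill–Nerode, count the distinguishable equivalence classes: 6 classes — one per longest suffix of the input that is a prefix of '10011' (lengths 0 through 5); only the length-5 class is accepting.
6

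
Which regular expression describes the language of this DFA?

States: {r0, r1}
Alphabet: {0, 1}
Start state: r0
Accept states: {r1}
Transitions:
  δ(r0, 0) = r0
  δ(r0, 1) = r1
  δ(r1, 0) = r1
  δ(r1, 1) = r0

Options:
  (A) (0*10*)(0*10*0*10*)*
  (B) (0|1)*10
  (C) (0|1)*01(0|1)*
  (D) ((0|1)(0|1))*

Check each option against the DFA on short strings; one disagreement eliminates an option:
  (A) (0*10*)(0*10*0*10*)*: agrees with the DFA on every string of length ≤ 6
  (B) (0|1)*10: on '1' the DFA goes r0 → r1 and accepts (r1 ∈ Accept), but the regex does not match it → eliminate
  (C) (0|1)*01(0|1)*: on '1' the DFA goes r0 → r1 and accepts (r1 ∈ Accept), but the regex does not match it → eliminate
  (D) ((0|1)(0|1))*: on ε the DFA stays in r0 and rejects (r0 ∉ Accept), but the regex matches it → eliminate
Only (A) is consistent with the DFA.
(A) (0*10*)(0*10*0*10*)*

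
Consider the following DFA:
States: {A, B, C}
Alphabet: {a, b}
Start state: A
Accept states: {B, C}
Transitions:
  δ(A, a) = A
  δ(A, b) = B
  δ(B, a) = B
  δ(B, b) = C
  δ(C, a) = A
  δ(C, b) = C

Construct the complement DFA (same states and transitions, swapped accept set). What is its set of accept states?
Complement accept states = All states \ Original accept states
= {A, B, C} \ {B, C}
{A}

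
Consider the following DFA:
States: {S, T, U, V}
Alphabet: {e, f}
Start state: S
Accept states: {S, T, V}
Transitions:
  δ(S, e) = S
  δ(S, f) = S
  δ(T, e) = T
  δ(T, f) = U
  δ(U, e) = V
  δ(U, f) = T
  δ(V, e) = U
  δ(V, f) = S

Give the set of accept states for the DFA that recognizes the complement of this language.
Complement accept states = All states \ Original accept states
= {S, T, U, V} \ {S, T, V}
{U}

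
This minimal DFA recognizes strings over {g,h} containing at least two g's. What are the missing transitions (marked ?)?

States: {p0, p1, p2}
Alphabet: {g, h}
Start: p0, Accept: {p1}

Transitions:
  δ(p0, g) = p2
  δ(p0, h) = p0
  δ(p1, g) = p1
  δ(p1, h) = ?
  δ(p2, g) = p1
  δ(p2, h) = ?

From the language and accept set, identify what each state tracks — p0: zero g's seen; p1: ≥ two g's seen; p2: one g seen.
Each missing δ(q, a) is the state matching the new tracked value after reading a.
δ(p1, h) = p1; δ(p2, h) = p2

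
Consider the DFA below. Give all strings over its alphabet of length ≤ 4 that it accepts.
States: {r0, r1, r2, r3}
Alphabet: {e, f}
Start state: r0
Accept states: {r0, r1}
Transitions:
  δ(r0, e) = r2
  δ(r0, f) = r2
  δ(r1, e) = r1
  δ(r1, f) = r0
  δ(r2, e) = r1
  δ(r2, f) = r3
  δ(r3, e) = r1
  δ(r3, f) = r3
ε, ee, fe, eee, eef, efe, fee, fef, ffe, eeee, eeef, efee, efef, effe, feee, feef, ffee, ffef, fffe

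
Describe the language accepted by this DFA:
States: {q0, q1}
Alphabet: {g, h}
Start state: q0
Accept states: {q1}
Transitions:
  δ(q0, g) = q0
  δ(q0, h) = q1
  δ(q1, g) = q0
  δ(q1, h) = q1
Testing a few strings:
  'gh' → accept
  'ggh' → accept
  'g' → reject
  'gg' → reject
State roles: q0=last symbol not h; q1=last symbol is h
All strings over {g,h} ending with h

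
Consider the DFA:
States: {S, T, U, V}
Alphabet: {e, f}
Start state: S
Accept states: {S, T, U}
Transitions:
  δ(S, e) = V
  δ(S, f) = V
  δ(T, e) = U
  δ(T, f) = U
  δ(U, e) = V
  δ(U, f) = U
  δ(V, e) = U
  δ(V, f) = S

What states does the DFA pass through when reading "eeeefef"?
read 'e': S → V
  read 'e': V → U
  read 'e': U → V
  read 'e': V → U
  read 'f': U → U
  read 'e': U → V
  read 'f': V → S
S -> V -> U -> V -> U -> U -> V -> S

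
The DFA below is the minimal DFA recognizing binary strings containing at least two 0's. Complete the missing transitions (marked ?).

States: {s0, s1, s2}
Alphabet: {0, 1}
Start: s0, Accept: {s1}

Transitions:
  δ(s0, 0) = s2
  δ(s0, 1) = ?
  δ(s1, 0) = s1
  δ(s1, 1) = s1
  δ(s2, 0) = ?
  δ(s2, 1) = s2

From the language and accept set, identify what each state tracks — s0: zero 0's seen; s1: ≥ two 0's seen; s2: one 0 seen.
Each missing δ(q, a) is the state matching the new tracked value after reading a.
δ(s0, 1) = s0; δ(s2, 0) = s1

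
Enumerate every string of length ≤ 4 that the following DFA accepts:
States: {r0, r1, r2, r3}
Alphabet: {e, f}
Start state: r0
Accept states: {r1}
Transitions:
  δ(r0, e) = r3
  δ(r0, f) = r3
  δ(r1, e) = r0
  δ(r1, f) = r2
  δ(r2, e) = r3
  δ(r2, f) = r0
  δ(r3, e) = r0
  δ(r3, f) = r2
None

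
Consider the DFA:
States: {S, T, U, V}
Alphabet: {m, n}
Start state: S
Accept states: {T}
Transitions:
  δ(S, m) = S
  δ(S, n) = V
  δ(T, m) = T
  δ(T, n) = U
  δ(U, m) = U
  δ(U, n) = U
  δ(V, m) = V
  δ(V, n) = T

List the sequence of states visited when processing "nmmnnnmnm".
read 'n': S → V
  read 'm': V → V
  read 'm': V → V
  read 'n': V → T
  read 'n': T → U
  read 'n': U → U
  read 'm': U → U
  read 'n': U → U
  read 'm': U → U
S -> V -> V -> V -> T -> U -> U -> U -> U -> U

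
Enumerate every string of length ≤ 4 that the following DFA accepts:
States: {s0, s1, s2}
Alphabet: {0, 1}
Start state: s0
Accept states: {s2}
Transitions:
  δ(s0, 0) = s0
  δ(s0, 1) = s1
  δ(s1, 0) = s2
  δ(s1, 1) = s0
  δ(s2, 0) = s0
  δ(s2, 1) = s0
10, 010, 0010, 1110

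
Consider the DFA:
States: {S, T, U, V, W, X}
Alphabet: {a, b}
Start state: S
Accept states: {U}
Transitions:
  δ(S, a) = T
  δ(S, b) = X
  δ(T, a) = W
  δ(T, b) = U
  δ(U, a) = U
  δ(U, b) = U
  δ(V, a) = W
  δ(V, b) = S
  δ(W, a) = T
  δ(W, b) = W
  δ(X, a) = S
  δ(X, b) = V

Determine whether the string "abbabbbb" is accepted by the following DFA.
Processing string "abbabbbb":
  S --a--> T
  T --b--> U
  U --b--> U
  U --a--> U
  U --b--> U
  U --b--> U
  U --b--> U
  U --b--> U
Final state: U
Accept states: {U}
Yes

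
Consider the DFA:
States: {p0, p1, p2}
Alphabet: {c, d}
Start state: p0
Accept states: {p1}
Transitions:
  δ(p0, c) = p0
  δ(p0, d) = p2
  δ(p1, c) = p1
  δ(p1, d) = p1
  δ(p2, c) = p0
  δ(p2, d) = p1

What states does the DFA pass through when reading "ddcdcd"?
read 'd': p0 → p2
  read 'd': p2 → p1
  read 'c': p1 → p1
  read 'd': p1 → p1
  read 'c': p1 → p1
  read 'd': p1 → p1
p0 -> p2 -> p1 -> p1 -> p1 -> p1 -> p1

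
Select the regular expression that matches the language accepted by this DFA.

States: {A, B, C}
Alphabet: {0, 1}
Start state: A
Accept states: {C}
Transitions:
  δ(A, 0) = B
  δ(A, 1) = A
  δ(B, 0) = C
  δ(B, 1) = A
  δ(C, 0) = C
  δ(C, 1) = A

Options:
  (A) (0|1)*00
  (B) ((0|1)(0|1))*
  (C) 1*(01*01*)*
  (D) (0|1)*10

Check each option against the DFA on short strings; one disagreement eliminates an option:
  (A) (0|1)*00: agrees with the DFA on every string of length ≤ 6
  (B) ((0|1)(0|1))*: on ε the DFA stays in A and rejects (A ∉ Accept), but the regex matches it → eliminate
  (C) 1*(01*01*)*: on ε the DFA stays in A and rejects (A ∉ Accept), but the regex matches it → eliminate
  (D) (0|1)*10: on '00' the DFA goes A → B → C and accepts (C ∈ Accept), but the regex does not match it → eliminate
Only (A) is consistent with the DFA.
(A) (0|1)*00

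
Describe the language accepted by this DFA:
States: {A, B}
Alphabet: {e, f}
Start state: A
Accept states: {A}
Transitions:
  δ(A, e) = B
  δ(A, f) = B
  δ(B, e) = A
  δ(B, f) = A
Testing a few strings:
  'fe' → accept
  'eff' → reject
  'e' → reject
  'ee' → accept
State roles: A=even length so far; B=odd length so far
All strings over {e,f} of even length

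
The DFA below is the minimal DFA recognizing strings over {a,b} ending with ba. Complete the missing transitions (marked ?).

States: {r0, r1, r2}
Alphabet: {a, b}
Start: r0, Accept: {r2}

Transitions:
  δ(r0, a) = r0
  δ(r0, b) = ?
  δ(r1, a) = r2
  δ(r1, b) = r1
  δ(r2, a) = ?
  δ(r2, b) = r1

From the language and accept set, identify what each state tracks — r0: no suffix match; r1: one trailing b; r2: suffix is ba.
Each missing δ(q, a) is the state matching the new tracked value after reading a.
δ(r0, b) = r1; δ(r2, a) = r0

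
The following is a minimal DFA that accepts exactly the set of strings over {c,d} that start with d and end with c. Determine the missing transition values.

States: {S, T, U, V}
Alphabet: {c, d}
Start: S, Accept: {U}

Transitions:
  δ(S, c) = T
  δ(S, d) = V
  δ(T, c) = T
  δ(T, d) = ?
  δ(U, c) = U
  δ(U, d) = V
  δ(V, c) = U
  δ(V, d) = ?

From the language and accept set, identify what each state tracks — S: no input read; T: started with c (dead); U: started with d, last symbol c; V: started with d, last symbol d.
Each missing δ(q, a) is the state matching the new tracked value after reading a.
δ(T, d) = T; δ(V, d) = V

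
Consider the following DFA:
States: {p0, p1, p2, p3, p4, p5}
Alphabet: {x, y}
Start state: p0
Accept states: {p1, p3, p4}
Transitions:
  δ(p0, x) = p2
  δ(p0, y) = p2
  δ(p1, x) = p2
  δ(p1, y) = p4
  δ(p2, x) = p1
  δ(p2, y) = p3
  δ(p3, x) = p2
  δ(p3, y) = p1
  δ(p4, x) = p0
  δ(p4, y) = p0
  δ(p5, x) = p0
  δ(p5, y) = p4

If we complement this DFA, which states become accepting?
Complement accept states = All states \ Original accept states
= {p0, p1, p2, p3, p4, p5} \ {p1, p3, p4}
{p0, p2, p5}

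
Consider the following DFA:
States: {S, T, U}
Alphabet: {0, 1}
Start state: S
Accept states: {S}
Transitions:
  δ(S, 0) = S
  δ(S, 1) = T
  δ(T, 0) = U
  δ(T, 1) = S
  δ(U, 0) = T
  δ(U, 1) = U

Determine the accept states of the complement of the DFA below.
Complement accept states = All states \ Original accept states
= {S, T, U} \ {S}
{T, U}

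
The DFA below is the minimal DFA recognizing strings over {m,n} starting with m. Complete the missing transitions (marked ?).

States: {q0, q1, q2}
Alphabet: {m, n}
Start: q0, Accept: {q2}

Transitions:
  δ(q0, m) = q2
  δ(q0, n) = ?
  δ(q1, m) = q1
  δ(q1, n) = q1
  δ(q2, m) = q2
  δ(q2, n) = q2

From the language and accept set, identify what each state tracks — q0: no input read; q1: started with n (dead); q2: started with m.
Each missing δ(q, a) is the state matching the new tracked value after reading a.
δ(q0, n) = q1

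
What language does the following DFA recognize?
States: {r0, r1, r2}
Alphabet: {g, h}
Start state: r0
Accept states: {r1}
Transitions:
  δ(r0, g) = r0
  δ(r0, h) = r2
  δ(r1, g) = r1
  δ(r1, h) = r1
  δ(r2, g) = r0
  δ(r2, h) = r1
Testing a few strings:
  'g' → reject
  'gggh' → reject
  'hggg' → reject
  'h' → reject
State roles: r0=no progress toward hh; r1=substring hh seen; r2=one trailing h
All strings over {g,h} containing the substring hh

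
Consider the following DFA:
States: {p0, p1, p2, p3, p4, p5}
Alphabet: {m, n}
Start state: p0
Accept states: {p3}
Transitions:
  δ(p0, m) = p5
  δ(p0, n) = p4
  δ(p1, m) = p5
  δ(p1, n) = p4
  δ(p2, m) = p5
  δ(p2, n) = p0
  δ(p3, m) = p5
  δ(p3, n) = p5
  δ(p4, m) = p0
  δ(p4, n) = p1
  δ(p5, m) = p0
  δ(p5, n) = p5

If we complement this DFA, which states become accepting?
Complement accept states = All states \ Original accept states
= {p0, p1, p2, p3, p4, p5} \ {p3}
{p0, p1, p2, p4, p5}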